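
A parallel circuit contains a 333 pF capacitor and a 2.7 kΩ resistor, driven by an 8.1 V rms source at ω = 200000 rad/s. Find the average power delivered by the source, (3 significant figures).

X_C = 1/(ωC) = 15000 Ω
Parallel: admittances add. Y = 1/R + jωC
Y = (0.000370 + j6.66e-05) S
|Y| = 0.000376 S → |Z| = 1/|Y| = 2660 Ω, ∠Z = −∠Y = -10.2°
I = V/|Z| = 3.05 mA
P = VI cos φ = 8.1 × 0.00305 × cos(-10.2°) = 24.3 mW

24.3 mW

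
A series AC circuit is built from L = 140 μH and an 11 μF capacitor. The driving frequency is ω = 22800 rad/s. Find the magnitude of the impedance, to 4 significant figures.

0.7952 Ω

X_L = ωL = 3.192 Ω
X_C = 1/(ωC) = 3.987 Ω
Net reactance X = X_L − X_C = -0.7952 Ω
Z = − j0.7952 Ω
|Z| = √(0² + 0.7952²) = 0.7952 Ω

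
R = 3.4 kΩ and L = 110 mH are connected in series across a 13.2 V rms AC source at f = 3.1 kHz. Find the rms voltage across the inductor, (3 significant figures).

ω = 2πf = 19480 rad/s
X_L = ωL = 2140 Ω
Z = 3400 + j2140 Ω
|Z| = √(3400² + 2140²) = 4020 Ω
I = V/|Z| = 3.28 mA
V_L = I·|Z_L| = 0.00328 × 2140 = 7.04 V

7.04 V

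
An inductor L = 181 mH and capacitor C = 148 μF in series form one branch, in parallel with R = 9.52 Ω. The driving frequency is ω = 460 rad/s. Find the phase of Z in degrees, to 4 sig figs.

7.904°

X_L = ωL = 83.26 Ω
X_C = 1/(ωC) = 14.69 Ω
Branch 1: Z₁ = R = 9.520 Ω
Branch 2 (series LC): Z₂ = j(X_L − X_C) = j68.57 Ω
Parallel: Z = Z₁Z₂/(Z₁+Z₂), |Z| = 9.430 Ω, ∠Z = 7.904°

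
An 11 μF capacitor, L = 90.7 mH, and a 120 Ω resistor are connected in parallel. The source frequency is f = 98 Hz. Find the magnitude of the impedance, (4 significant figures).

71.91 Ω

ω = 2πf = 615.8 rad/s
X_L = ωL = 55.85 Ω
X_C = 1/(ωC) = 147.6 Ω
Parallel: admittances add. Y = 1/R + 1/(jωL) + jωC
Y = (0.008333 − j0.01113) S
|Y| = 0.01391 S → |Z| = 1/|Y| = 71.91 Ω, ∠Z = −∠Y = 53.18°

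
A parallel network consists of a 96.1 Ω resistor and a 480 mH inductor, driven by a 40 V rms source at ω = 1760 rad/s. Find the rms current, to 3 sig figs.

419 mA

X_L = ωL = 845 Ω
Parallel: admittances add. Y = 1/R + 1/(jωL)
Y = (0.0104 − j0.00118) S
|Y| = 0.0105 S → |Z| = 1/|Y| = 95.5 Ω, ∠Z = −∠Y = 6.49°
I = V/|Z| = 40/95.5 = 419 mA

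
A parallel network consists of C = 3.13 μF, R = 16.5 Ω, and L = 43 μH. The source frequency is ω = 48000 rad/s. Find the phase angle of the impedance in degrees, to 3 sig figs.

X_L = ωL = 2.06 Ω
X_C = 1/(ωC) = 6.66 Ω
Parallel: admittances add. Y = 1/R + 1/(jωL) + jωC
Y = (0.0606 − j0.334) S
|Y| = 0.340 S → |Z| = 1/|Y| = 2.94 Ω, ∠Z = −∠Y = 79.7°

79.7°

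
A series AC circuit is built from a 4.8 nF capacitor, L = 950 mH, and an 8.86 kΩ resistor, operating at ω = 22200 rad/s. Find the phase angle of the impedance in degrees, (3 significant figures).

52.9°

X_L = ωL = 21100 Ω
X_C = 1/(ωC) = 9380 Ω
Net reactance X = X_L − X_C = 11700 Ω
Z = 8860 + j11700 Ω
|Z| = √(8860² + 11700²) = 14700 Ω
∠Z = arctan(11700/8860) = 52.9°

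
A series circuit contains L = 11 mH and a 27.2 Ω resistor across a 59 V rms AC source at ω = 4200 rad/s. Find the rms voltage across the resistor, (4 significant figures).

29.93 V

X_L = ωL = 46.20 Ω
Z = 27.20 + j46.20 Ω
|Z| = √(27.20² + 46.20²) = 53.61 Ω
I = V/|Z| = 1.100 A
V_R = I·|Z_R| = 1.100 × 27.20 = 29.93 V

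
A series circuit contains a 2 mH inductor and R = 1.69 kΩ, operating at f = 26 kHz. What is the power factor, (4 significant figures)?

0.9818

ω = 2πf = 163400 rad/s
X_L = ωL = 326.7 Ω
Z = 1690 + j326.7 Ω
|Z| = √(1690² + 326.7²) = 1721 Ω
∠Z = arctan(326.7/1690) = 10.94°
cos φ = cos(10.94°) = 0.9818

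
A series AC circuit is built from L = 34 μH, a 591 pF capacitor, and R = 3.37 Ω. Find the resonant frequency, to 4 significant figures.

ω₀ = 1/√(LC) = 1/√(3.4e-05 × 5.91e-10) = 7.055e+06 rad/s
f₀ = ω₀/(2π) = 1.123 MHz

1.123 MHz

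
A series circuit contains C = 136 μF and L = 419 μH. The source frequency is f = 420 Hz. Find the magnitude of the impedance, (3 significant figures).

1.68 Ω

ω = 2πf = 2639 rad/s
X_L = ωL = 1.11 Ω
X_C = 1/(ωC) = 2.79 Ω
Net reactance X = X_L − X_C = -1.68 Ω
Z = − j1.68 Ω
|Z| = √(0² + 1.68²) = 1.68 Ω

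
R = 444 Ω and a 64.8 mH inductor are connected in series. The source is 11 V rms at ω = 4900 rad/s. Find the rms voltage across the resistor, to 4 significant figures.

X_L = ωL = 317.5 Ω
Z = 444.0 + j317.5 Ω
|Z| = √(444.0² + 317.5²) = 545.9 Ω
I = V/|Z| = 20.15 mA
V_R = I·|Z_R| = 0.02015 × 444.0 = 8.947 V

8.947 V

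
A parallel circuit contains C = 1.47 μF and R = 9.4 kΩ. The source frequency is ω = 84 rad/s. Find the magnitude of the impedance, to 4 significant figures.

6135 Ω

X_C = 1/(ωC) = 8098 Ω
Parallel: admittances add. Y = 1/R + jωC
Y = (0.0001064 + j0.0001235) S
|Y| = 0.0001630 S → |Z| = 1/|Y| = 6135 Ω, ∠Z = −∠Y = -49.25°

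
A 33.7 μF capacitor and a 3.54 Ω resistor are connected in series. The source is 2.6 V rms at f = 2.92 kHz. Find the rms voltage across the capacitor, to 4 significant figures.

1.080 V

ω = 2πf = 18350 rad/s
X_C = 1/(ωC) = 1.617 Ω
Z = 3.540 − j1.617 Ω
|Z| = √(3.540² + 1.617²) = 3.892 Ω
I = V/|Z| = 668.0 mA
V_C = I·|Z_C| = 0.6680 × 1.617 = 1.080 V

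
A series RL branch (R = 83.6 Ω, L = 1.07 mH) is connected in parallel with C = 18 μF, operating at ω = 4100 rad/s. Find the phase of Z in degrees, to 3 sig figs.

-80.7°

X_L = ωL = 4.39 Ω
X_C = 1/(ωC) = 13.6 Ω
Branch 1 (R+jX_L): Z₁ = 83.6 + j4.39 Ω, |Z₁| = 83.7 Ω
Branch 2 (−jX_C): Z₂ = −j13.6 Ω
Parallel: Z = Z₁Z₂/(Z₁+Z₂), |Z| = 13.5 Ω, ∠Z = -80.7°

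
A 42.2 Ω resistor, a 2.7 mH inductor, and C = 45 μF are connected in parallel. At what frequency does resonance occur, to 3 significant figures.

ω₀ = 1/√(LC) = 1/√(0.0027 × 4.5e-05) = 2869 rad/s
f₀ = ω₀/(2π) = 457 Hz

457 Hz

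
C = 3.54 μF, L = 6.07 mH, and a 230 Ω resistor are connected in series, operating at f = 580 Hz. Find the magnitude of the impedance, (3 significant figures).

237 Ω

ω = 2πf = 3644 rad/s
X_L = ωL = 22.1 Ω
X_C = 1/(ωC) = 77.5 Ω
Net reactance X = X_L − X_C = -55.4 Ω
Z = 230 − j55.4 Ω
|Z| = √(230² + 55.4²) = 237 Ω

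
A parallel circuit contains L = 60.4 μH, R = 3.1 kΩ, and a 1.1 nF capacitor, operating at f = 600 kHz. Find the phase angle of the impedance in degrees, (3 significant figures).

37.2°

ω = 2πf = 3.77e+06 rad/s
X_L = ωL = 228 Ω
X_C = 1/(ωC) = 241 Ω
Parallel: admittances add. Y = 1/R + 1/(jωL) + jωC
Y = (0.000323 − j0.000245) S
|Y| = 0.000405 S → |Z| = 1/|Y| = 2470 Ω, ∠Z = −∠Y = 37.2°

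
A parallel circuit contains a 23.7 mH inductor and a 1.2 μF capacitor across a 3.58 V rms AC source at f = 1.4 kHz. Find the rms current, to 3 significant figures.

ω = 2πf = 8796 rad/s
X_L = ωL = 208 Ω
X_C = 1/(ωC) = 94.7 Ω
Parallel: admittances add. Y = 1/(jωL) + jωC
Y = (0 + j0.00576) S
|Y| = 0.00576 S → |Z| = 1/|Y| = 174 Ω, ∠Z = −∠Y = -90.0°
I = V/|Z| = 3.58/174 = 20.6 mA

20.6 mA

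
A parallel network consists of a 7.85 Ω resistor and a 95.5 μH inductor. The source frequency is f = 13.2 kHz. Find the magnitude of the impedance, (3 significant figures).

5.58 Ω

ω = 2πf = 82940 rad/s
X_L = ωL = 7.92 Ω
Parallel: admittances add. Y = 1/R + 1/(jωL)
Y = (0.127 − j0.126) S
|Y| = 0.179 S → |Z| = 1/|Y| = 5.58 Ω, ∠Z = −∠Y = 44.7°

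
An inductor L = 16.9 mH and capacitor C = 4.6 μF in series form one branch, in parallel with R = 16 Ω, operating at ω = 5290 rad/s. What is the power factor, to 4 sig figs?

X_L = ωL = 89.40 Ω
X_C = 1/(ωC) = 41.09 Ω
Branch 1: Z₁ = R = 16.00 Ω
Branch 2 (series LC): Z₂ = j(X_L − X_C) = j48.31 Ω
Parallel: Z = Z₁Z₂/(Z₁+Z₂), |Z| = 15.19 Ω, ∠Z = 18.33°
cos φ = cos(18.33°) = 0.9493

0.9493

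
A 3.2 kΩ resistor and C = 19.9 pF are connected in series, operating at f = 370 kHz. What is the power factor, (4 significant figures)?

ω = 2πf = 2.325e+06 rad/s
X_C = 1/(ωC) = 21620 Ω
Z = 3200 − j21620 Ω
|Z| = √(3200² + 21620²) = 21850 Ω
∠Z = arctan(-21620/3200) = -81.58°
cos φ = cos(-81.58°) = 0.1464

0.1464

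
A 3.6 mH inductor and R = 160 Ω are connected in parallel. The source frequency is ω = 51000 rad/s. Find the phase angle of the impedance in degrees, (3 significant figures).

41.1°

X_L = ωL = 184 Ω
Parallel: admittances add. Y = 1/R + 1/(jωL)
Y = (0.00625 − j0.00545) S
|Y| = 0.00829 S → |Z| = 1/|Y| = 121 Ω, ∠Z = −∠Y = 41.1°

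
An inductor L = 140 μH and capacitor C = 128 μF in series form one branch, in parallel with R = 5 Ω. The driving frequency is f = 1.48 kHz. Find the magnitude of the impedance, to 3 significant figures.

ω = 2πf = 9299 rad/s
X_L = ωL = 1.30 Ω
X_C = 1/(ωC) = 0.840 Ω
Branch 1: Z₁ = R = 5.00 Ω
Branch 2 (series LC): Z₂ = j(X_L − X_C) = j0.462 Ω
Parallel: Z = Z₁Z₂/(Z₁+Z₂), |Z| = 0.460 Ω, ∠Z = 84.7°

0.460 Ω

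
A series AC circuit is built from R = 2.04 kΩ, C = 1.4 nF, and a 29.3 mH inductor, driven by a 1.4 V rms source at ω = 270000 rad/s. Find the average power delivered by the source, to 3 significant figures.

X_L = ωL = 7910 Ω
X_C = 1/(ωC) = 2650 Ω
Net reactance X = X_L − X_C = 5270 Ω
Z = 2040 + j5270 Ω
|Z| = √(2040² + 5270²) = 5650 Ω
∠Z = arctan(5270/2040) = 68.8°
I = V/|Z| = 248 μA
P = VI cos φ = 1.4 × 0.000248 × cos(68.8°) = 125 μW

125 μW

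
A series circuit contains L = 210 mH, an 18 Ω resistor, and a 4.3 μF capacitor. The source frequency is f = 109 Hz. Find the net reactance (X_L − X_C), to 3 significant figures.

ω = 2πf = 684.9 rad/s
X_L = ωL = 144 Ω
X_C = 1/(ωC) = 340 Ω
X = 144 − 340 = -196 Ω

-196 Ω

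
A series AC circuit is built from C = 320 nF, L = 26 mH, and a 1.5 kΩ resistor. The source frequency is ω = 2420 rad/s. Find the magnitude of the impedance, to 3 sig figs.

X_L = ωL = 62.9 Ω
X_C = 1/(ωC) = 1290 Ω
Net reactance X = X_L − X_C = -1230 Ω
Z = 1500 − j1230 Ω
|Z| = √(1500² + 1230²) = 1940 Ω

1940 Ω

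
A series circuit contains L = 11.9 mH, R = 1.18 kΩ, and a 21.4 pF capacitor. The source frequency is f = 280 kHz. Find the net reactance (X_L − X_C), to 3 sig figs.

-5630 Ω

ω = 2πf = 1.759e+06 rad/s
X_L = ωL = 20900 Ω
X_C = 1/(ωC) = 26600 Ω
X = 20900 − 26600 = -5630 Ω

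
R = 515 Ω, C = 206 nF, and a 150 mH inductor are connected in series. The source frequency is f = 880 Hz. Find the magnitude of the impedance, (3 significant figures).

ω = 2πf = 5529 rad/s
X_L = ωL = 829 Ω
X_C = 1/(ωC) = 878 Ω
Net reactance X = X_L − X_C = -48.6 Ω
Z = 515 − j48.6 Ω
|Z| = √(515² + 48.6²) = 517 Ω

517 Ω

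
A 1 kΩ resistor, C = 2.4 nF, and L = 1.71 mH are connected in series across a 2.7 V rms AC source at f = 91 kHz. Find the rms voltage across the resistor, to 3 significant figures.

2.62 V

ω = 2πf = 571800 rad/s
X_L = ωL = 978 Ω
X_C = 1/(ωC) = 729 Ω
Net reactance X = X_L − X_C = 249 Ω
Z = 1000 + j249 Ω
|Z| = √(1000² + 249²) = 1030 Ω
I = V/|Z| = 2.62 mA
V_R = I·|Z_R| = 0.00262 × 1000 = 2.62 V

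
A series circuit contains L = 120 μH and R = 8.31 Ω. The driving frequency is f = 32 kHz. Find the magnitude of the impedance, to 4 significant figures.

ω = 2πf = 201100 rad/s
X_L = ωL = 24.13 Ω
Z = 8.310 + j24.13 Ω
|Z| = √(8.310² + 24.13²) = 25.52 Ω

25.52 Ω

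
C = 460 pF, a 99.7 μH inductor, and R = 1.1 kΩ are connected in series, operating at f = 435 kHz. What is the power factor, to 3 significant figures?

ω = 2πf = 2.733e+06 rad/s
X_L = ωL = 272 Ω
X_C = 1/(ωC) = 795 Ω
Net reactance X = X_L − X_C = -523 Ω
Z = 1100 − j523 Ω
|Z| = √(1100² + 523²) = 1220 Ω
∠Z = arctan(-523/1100) = -25.4°
cos φ = cos(-25.4°) = 0.903

0.903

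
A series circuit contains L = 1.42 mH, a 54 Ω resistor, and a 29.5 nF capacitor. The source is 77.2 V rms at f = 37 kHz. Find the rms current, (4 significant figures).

ω = 2πf = 232500 rad/s
X_L = ωL = 330.1 Ω
X_C = 1/(ωC) = 145.8 Ω
Net reactance X = X_L − X_C = 184.3 Ω
Z = 54.00 + j184.3 Ω
|Z| = √(54.00² + 184.3²) = 192.1 Ω
I = V/|Z| = 77.2/192.1 = 402.0 mA

402.0 mA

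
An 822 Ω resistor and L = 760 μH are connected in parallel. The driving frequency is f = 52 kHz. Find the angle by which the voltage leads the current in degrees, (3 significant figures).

73.2°

ω = 2πf = 326700 rad/s
X_L = ωL = 248 Ω
Parallel: admittances add. Y = 1/R + 1/(jωL)
Y = (0.00122 − j0.00403) S
|Y| = 0.00421 S → |Z| = 1/|Y| = 238 Ω, ∠Z = −∠Y = 73.2°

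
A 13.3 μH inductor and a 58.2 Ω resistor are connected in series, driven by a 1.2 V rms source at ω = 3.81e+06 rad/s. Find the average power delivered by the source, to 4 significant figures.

14.07 mW

X_L = ωL = 50.67 Ω
Z = 58.20 + j50.67 Ω
|Z| = √(58.20² + 50.67²) = 77.17 Ω
∠Z = arctan(50.67/58.20) = 41.05°
I = V/|Z| = 15.55 mA
P = VI cos φ = 1.2 × 0.01555 × cos(41.05°) = 14.07 mW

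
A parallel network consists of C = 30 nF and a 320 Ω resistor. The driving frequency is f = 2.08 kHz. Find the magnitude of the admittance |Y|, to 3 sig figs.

3.15 mS

ω = 2πf = 13070 rad/s
X_C = 1/(ωC) = 2550 Ω
Parallel: admittances add. Y = 1/R + jωC
Y = (0.00313 + j0.000392) S
|Y| = 0.00315 S → |Z| = 1/|Y| = 318 Ω, ∠Z = −∠Y = -7.15°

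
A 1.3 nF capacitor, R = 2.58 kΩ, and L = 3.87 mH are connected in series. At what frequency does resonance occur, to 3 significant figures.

71.0 kHz

ω₀ = 1/√(LC) = 1/√(0.00387 × 1.3e-09) = 445800 rad/s
f₀ = ω₀/(2π) = 71.0 kHz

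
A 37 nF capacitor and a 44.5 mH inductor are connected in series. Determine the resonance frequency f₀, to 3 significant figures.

3.92 kHz

ω₀ = 1/√(LC) = 1/√(0.0445 × 3.7e-08) = 24640 rad/s
f₀ = ω₀/(2π) = 3.92 kHz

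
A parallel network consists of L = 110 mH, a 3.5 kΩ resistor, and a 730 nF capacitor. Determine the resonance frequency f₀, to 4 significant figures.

ω₀ = 1/√(LC) = 1/√(0.11 × 7.3e-07) = 3529 rad/s
f₀ = ω₀/(2π) = 561.6 Hz

561.6 Hz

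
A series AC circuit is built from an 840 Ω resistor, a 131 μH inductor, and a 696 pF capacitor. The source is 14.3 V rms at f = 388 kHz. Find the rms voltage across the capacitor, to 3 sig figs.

ω = 2πf = 2.438e+06 rad/s
X_L = ωL = 319 Ω
X_C = 1/(ωC) = 589 Ω
Net reactance X = X_L − X_C = -270 Ω
Z = 840 − j270 Ω
|Z| = √(840² + 270²) = 882 Ω
I = V/|Z| = 16.2 mA
V_C = I·|Z_C| = 0.0162 × 589 = 9.55 V

9.55 V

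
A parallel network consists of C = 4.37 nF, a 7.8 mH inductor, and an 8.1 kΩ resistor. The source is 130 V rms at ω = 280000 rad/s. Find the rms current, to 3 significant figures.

X_L = ωL = 2180 Ω
X_C = 1/(ωC) = 817 Ω
Parallel: admittances add. Y = 1/R + 1/(jωL) + jωC
Y = (0.000123 + j0.000766) S
|Y| = 0.000776 S → |Z| = 1/|Y| = 1290 Ω, ∠Z = −∠Y = -80.8°
I = V/|Z| = 130/1290 = 101 mA

101 mA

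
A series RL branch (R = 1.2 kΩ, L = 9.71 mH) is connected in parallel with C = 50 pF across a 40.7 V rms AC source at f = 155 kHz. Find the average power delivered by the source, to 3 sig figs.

ω = 2πf = 973900 rad/s
X_L = ωL = 9460 Ω
X_C = 1/(ωC) = 20500 Ω
Branch 1 (R+jX_L): Z₁ = 1200 + j9460 Ω, |Z₁| = 9530 Ω
Branch 2 (−jX_C): Z₂ = −j20500 Ω
Parallel: Z = Z₁Z₂/(Z₁+Z₂), |Z| = 17600 Ω, ∠Z = 76.6°
I = V/|Z| = 2.32 mA
P = VI cos φ = 40.7 × 0.00232 × cos(76.6°) = 21.9 mW

21.9 mW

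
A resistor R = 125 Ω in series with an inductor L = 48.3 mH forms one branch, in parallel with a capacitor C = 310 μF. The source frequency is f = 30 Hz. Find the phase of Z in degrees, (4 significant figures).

ω = 2πf = 188.5 rad/s
X_L = ωL = 9.104 Ω
X_C = 1/(ωC) = 17.11 Ω
Branch 1 (R+jX_L): Z₁ = 125.0 + j9.104 Ω, |Z₁| = 125.3 Ω
Branch 2 (−jX_C): Z₂ = −j17.11 Ω
Parallel: Z = Z₁Z₂/(Z₁+Z₂), |Z| = 17.12 Ω, ∠Z = -82.17°

-82.17°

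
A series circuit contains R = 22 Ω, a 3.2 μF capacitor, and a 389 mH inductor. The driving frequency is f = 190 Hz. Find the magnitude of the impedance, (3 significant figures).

ω = 2πf = 1194 rad/s
X_L = ωL = 464 Ω
X_C = 1/(ωC) = 262 Ω
Net reactance X = X_L − X_C = 203 Ω
Z = 22.0 + j203 Ω
|Z| = √(22.0² + 203²) = 204 Ω

204 Ω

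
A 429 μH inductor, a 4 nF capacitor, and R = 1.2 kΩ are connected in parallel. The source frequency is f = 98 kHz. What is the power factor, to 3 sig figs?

ω = 2πf = 615800 rad/s
X_L = ωL = 264 Ω
X_C = 1/(ωC) = 406 Ω
Parallel: admittances add. Y = 1/R + 1/(jωL) + jωC
Y = (0.000833 − j0.00132) S
|Y| = 0.00156 S → |Z| = 1/|Y| = 640 Ω, ∠Z = −∠Y = 57.8°
cos φ = cos(57.8°) = 0.533

0.533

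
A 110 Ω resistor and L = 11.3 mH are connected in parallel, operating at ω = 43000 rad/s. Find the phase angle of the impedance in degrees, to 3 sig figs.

12.8°

X_L = ωL = 486 Ω
Parallel: admittances add. Y = 1/R + 1/(jωL)
Y = (0.00909 − j0.00206) S
|Y| = 0.00932 S → |Z| = 1/|Y| = 107 Ω, ∠Z = −∠Y = 12.8°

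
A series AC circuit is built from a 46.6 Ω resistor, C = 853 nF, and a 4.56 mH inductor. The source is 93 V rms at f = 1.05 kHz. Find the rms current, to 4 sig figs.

600.8 mA

ω = 2πf = 6597 rad/s
X_L = ωL = 30.08 Ω
X_C = 1/(ωC) = 177.7 Ω
Net reactance X = X_L − X_C = -147.6 Ω
Z = 46.60 − j147.6 Ω
|Z| = √(46.60² + 147.6²) = 154.8 Ω
I = V/|Z| = 93/154.8 = 600.8 mA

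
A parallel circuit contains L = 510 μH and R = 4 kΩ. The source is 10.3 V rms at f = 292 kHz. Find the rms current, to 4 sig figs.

11.31 mA

ω = 2πf = 1.835e+06 rad/s
X_L = ωL = 935.7 Ω
Parallel: admittances add. Y = 1/R + 1/(jωL)
Y = (0.0002500 − j0.001069) S
|Y| = 0.001098 S → |Z| = 1/|Y| = 911.1 Ω, ∠Z = −∠Y = 76.83°
I = V/|Z| = 10.3/911.1 = 11.31 mA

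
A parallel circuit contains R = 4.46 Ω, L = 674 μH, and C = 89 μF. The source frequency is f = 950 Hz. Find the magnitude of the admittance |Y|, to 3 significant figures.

ω = 2πf = 5969 rad/s
X_L = ωL = 4.02 Ω
X_C = 1/(ωC) = 1.88 Ω
Parallel: admittances add. Y = 1/R + 1/(jωL) + jωC
Y = (0.224 + j0.283) S
|Y| = 0.361 S → |Z| = 1/|Y| = 2.77 Ω, ∠Z = −∠Y = -51.6°

361 mS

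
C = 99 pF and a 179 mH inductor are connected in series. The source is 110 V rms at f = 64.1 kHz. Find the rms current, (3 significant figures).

2.34 mA

ω = 2πf = 402800 rad/s
X_L = ωL = 72100 Ω
X_C = 1/(ωC) = 25100 Ω
Net reactance X = X_L − X_C = 47000 Ω
Z = j47000 Ω
|Z| = √(0² + 47000²) = 47000 Ω
I = V/|Z| = 110/47000 = 2.34 mA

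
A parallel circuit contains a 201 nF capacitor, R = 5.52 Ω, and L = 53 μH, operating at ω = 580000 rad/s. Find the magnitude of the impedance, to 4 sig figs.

X_L = ωL = 30.74 Ω
X_C = 1/(ωC) = 8.578 Ω
Parallel: admittances add. Y = 1/R + 1/(jωL) + jωC
Y = (0.1812 + j0.08405) S
|Y| = 0.1997 S → |Z| = 1/|Y| = 5.007 Ω, ∠Z = −∠Y = -24.89°

5.007 Ω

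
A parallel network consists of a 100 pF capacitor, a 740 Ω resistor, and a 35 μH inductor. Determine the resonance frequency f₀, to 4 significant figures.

ω₀ = 1/√(LC) = 1/√(3.5e-05 × 1e-10) = 1.69e+07 rad/s
f₀ = ω₀/(2π) = 2.690 MHz

2.690 MHz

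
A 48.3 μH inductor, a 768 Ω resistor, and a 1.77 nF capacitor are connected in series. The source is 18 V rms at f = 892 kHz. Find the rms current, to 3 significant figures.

22.9 mA

ω = 2πf = 5.605e+06 rad/s
X_L = ωL = 271 Ω
X_C = 1/(ωC) = 101 Ω
Net reactance X = X_L − X_C = 170 Ω
Z = 768 + j170 Ω
|Z| = √(768² + 170²) = 787 Ω
I = V/|Z| = 18/787 = 22.9 mA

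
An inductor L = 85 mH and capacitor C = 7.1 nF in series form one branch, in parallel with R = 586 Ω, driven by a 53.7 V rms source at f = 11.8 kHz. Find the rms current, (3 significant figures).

ω = 2πf = 74140 rad/s
X_L = ωL = 6300 Ω
X_C = 1/(ωC) = 1900 Ω
Branch 1: Z₁ = R = 586 Ω
Branch 2 (series LC): Z₂ = j(X_L − X_C) = j4400 Ω
Parallel: Z = Z₁Z₂/(Z₁+Z₂), |Z| = 581 Ω, ∠Z = 7.58°
I = V/|Z| = 53.7/581 = 92.4 mA

92.4 mA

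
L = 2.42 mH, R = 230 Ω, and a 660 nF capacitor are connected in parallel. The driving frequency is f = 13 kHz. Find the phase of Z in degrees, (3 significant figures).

ω = 2πf = 81680 rad/s
X_L = ωL = 198 Ω
X_C = 1/(ωC) = 18.5 Ω
Parallel: admittances add. Y = 1/R + 1/(jωL) + jωC
Y = (0.00435 + j0.0489) S
|Y| = 0.0490 S → |Z| = 1/|Y| = 20.4 Ω, ∠Z = −∠Y = -84.9°

-84.9°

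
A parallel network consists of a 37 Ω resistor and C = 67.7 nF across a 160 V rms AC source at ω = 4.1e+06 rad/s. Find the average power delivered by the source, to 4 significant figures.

691.9 W

X_C = 1/(ωC) = 3.603 Ω
Parallel: admittances add. Y = 1/R + jωC
Y = (0.02703 + j0.2776) S
|Y| = 0.2789 S → |Z| = 1/|Y| = 3.586 Ω, ∠Z = −∠Y = -84.44°
I = V/|Z| = 44.62 A
P = VI cos φ = 160 × 44.62 × cos(-84.44°) = 691.9 W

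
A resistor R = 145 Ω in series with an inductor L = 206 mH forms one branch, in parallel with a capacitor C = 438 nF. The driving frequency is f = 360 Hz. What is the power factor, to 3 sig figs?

0.533

ω = 2πf = 2262 rad/s
X_L = ωL = 466 Ω
X_C = 1/(ωC) = 1010 Ω
Branch 1 (R+jX_L): Z₁ = 145 + j466 Ω, |Z₁| = 488 Ω
Branch 2 (−jX_C): Z₂ = −j1010 Ω
Parallel: Z = Z₁Z₂/(Z₁+Z₂), |Z| = 876 Ω, ∠Z = 57.8°
cos φ = cos(57.8°) = 0.533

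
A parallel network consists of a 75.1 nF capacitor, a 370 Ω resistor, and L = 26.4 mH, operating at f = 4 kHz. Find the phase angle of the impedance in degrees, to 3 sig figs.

-8.01°

ω = 2πf = 25130 rad/s
X_L = ωL = 664 Ω
X_C = 1/(ωC) = 530 Ω
Parallel: admittances add. Y = 1/R + 1/(jωL) + jωC
Y = (0.00270 + j0.000380) S
|Y| = 0.00273 S → |Z| = 1/|Y| = 366 Ω, ∠Z = −∠Y = -8.01°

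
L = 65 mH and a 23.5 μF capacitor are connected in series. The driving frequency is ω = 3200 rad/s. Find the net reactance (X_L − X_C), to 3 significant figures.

195 Ω

X_L = ωL = 208 Ω
X_C = 1/(ωC) = 13.3 Ω
X = 208 − 13.3 = 195 Ω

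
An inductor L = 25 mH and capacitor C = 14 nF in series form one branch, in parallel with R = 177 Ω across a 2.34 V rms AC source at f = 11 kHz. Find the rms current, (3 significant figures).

13.6 mA

ω = 2πf = 69120 rad/s
X_L = ωL = 1730 Ω
X_C = 1/(ωC) = 1030 Ω
Branch 1: Z₁ = R = 177 Ω
Branch 2 (series LC): Z₂ = j(X_L − X_C) = j694 Ω
Parallel: Z = Z₁Z₂/(Z₁+Z₂), |Z| = 172 Ω, ∠Z = 14.3°
I = V/|Z| = 2.34/172 = 13.6 mA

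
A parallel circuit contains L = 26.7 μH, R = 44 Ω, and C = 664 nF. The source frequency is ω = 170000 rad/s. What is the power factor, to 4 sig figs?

X_L = ωL = 4.539 Ω
X_C = 1/(ωC) = 8.859 Ω
Parallel: admittances add. Y = 1/R + 1/(jωL) + jωC
Y = (0.02273 − j0.1074) S
|Y| = 0.1098 S → |Z| = 1/|Y| = 9.107 Ω, ∠Z = −∠Y = 78.06°
cos φ = cos(78.06°) = 0.2070

0.2070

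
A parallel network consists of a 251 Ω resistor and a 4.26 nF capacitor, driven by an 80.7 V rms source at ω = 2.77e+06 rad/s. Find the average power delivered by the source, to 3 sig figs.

X_C = 1/(ωC) = 84.7 Ω
Parallel: admittances add. Y = 1/R + jωC
Y = (0.00398 + j0.0118) S
|Y| = 0.0125 S → |Z| = 1/|Y| = 80.3 Ω, ∠Z = −∠Y = -71.3°
I = V/|Z| = 1.01 A
P = VI cos φ = 80.7 × 1.01 × cos(-71.3°) = 25.9 W

25.9 W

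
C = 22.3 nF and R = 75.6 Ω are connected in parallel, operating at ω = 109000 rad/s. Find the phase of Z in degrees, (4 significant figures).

-10.41°

X_C = 1/(ωC) = 411.4 Ω
Parallel: admittances add. Y = 1/R + jωC
Y = (0.01323 + j0.002431) S
|Y| = 0.01345 S → |Z| = 1/|Y| = 74.36 Ω, ∠Z = −∠Y = -10.41°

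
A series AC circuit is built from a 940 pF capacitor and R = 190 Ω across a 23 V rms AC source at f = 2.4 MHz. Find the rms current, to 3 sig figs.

ω = 2πf = 1.508e+07 rad/s
X_C = 1/(ωC) = 70.5 Ω
Z = 190 − j70.5 Ω
|Z| = √(190² + 70.5²) = 203 Ω
I = V/|Z| = 23/203 = 113 mA

113 mA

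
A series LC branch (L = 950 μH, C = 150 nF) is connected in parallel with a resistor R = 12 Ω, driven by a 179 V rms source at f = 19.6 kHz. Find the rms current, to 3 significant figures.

ω = 2πf = 123200 rad/s
X_L = ωL = 117 Ω
X_C = 1/(ωC) = 54.1 Ω
Branch 1: Z₁ = R = 12.0 Ω
Branch 2 (series LC): Z₂ = j(X_L − X_C) = j62.9 Ω
Parallel: Z = Z₁Z₂/(Z₁+Z₂), |Z| = 11.8 Ω, ∠Z = 10.8°
I = V/|Z| = 179/11.8 = 15.2 A

15.2 A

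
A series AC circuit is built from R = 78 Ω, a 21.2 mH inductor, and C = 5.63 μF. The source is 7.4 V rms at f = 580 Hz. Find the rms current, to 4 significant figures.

89.10 mA

ω = 2πf = 3644 rad/s
X_L = ωL = 77.26 Ω
X_C = 1/(ωC) = 48.74 Ω
Net reactance X = X_L − X_C = 28.52 Ω
Z = 78.00 + j28.52 Ω
|Z| = √(78.00² + 28.52²) = 83.05 Ω
I = V/|Z| = 7.4/83.05 = 89.10 mA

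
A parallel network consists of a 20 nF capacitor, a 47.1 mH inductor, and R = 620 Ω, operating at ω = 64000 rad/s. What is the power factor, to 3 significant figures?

0.862

X_L = ωL = 3010 Ω
X_C = 1/(ωC) = 781 Ω
Parallel: admittances add. Y = 1/R + 1/(jωL) + jωC
Y = (0.00161 + j0.000948) S
|Y| = 0.00187 S → |Z| = 1/|Y| = 534 Ω, ∠Z = −∠Y = -30.5°
cos φ = cos(-30.5°) = 0.862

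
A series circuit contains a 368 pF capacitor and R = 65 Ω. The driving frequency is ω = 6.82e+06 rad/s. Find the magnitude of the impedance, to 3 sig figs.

X_C = 1/(ωC) = 398 Ω
Z = 65.0 − j398 Ω
|Z| = √(65.0² + 398²) = 404 Ω

404 Ω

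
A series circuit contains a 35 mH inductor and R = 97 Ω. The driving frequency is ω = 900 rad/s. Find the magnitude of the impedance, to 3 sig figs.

102 Ω

X_L = ωL = 31.5 Ω
Z = 97.0 + j31.5 Ω
|Z| = √(97.0² + 31.5²) = 102 Ω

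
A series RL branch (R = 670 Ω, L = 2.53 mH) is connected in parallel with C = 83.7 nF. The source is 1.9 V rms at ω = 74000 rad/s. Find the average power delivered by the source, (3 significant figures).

5.00 mW

X_L = ωL = 187 Ω
X_C = 1/(ωC) = 161 Ω
Branch 1 (R+jX_L): Z₁ = 670 + j187 Ω, |Z₁| = 696 Ω
Branch 2 (−jX_C): Z₂ = −j161 Ω
Parallel: Z = Z₁Z₂/(Z₁+Z₂), |Z| = 168 Ω, ∠Z = -76.6°
I = V/|Z| = 11.3 mA
P = VI cos φ = 1.9 × 0.0113 × cos(-76.6°) = 5.00 mW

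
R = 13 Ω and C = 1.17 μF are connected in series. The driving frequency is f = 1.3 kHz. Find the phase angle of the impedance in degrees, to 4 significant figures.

-82.92°

ω = 2πf = 8168 rad/s
X_C = 1/(ωC) = 104.6 Ω
Z = 13.00 − j104.6 Ω
|Z| = √(13.00² + 104.6²) = 105.4 Ω
∠Z = arctan(-104.6/13.00) = -82.92°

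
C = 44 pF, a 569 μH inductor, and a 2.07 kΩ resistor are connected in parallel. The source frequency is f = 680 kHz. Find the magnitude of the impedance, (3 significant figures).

1880 Ω

ω = 2πf = 4.273e+06 rad/s
X_L = ωL = 2430 Ω
X_C = 1/(ωC) = 5320 Ω
Parallel: admittances add. Y = 1/R + 1/(jωL) + jωC
Y = (0.000483 − j0.000223) S
|Y| = 0.000532 S → |Z| = 1/|Y| = 1880 Ω, ∠Z = −∠Y = 24.8°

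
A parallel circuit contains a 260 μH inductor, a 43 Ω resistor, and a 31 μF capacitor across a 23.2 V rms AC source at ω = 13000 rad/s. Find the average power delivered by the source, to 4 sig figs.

X_L = ωL = 3.380 Ω
X_C = 1/(ωC) = 2.481 Ω
Parallel: admittances add. Y = 1/R + 1/(jωL) + jωC
Y = (0.02326 + j0.1071) S
|Y| = 0.1096 S → |Z| = 1/|Y| = 9.121 Ω, ∠Z = −∠Y = -77.75°
I = V/|Z| = 2.544 A
P = VI cos φ = 23.2 × 2.544 × cos(-77.75°) = 12.52 W

12.52 W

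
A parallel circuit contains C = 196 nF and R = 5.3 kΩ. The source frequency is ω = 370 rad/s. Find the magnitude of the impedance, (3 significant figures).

4950 Ω

X_C = 1/(ωC) = 13800 Ω
Parallel: admittances add. Y = 1/R + jωC
Y = (0.000189 + j7.25e-05) S
|Y| = 0.000202 S → |Z| = 1/|Y| = 4950 Ω, ∠Z = −∠Y = -21.0°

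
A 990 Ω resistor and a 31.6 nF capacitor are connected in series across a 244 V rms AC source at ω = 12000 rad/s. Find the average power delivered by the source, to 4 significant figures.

X_C = 1/(ωC) = 2637 Ω
Z = 990.0 − j2637 Ω
|Z| = √(990.0² + 2637²) = 2817 Ω
∠Z = arctan(-2637/990.0) = -69.42°
I = V/|Z| = 86.62 mA
P = VI cos φ = 244 × 0.08662 × cos(-69.42°) = 7.428 W

7.428 W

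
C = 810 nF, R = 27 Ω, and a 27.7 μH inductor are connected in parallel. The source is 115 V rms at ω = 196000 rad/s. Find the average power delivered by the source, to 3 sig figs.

X_L = ωL = 5.43 Ω
X_C = 1/(ωC) = 6.30 Ω
Parallel: admittances add. Y = 1/R + 1/(jωL) + jωC
Y = (0.0370 − j0.0254) S
|Y| = 0.0449 S → |Z| = 1/|Y| = 22.3 Ω, ∠Z = −∠Y = 34.5°
I = V/|Z| = 5.17 A
P = VI cos φ = 115 × 5.17 × cos(34.5°) = 490 W

490 W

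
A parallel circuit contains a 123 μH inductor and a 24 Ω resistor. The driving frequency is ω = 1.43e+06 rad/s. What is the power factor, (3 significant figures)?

0.991

X_L = ωL = 176 Ω
Parallel: admittances add. Y = 1/R + 1/(jωL)
Y = (0.0417 − j0.00569) S
|Y| = 0.0421 S → |Z| = 1/|Y| = 23.8 Ω, ∠Z = −∠Y = 7.77°
cos φ = cos(7.77°) = 0.991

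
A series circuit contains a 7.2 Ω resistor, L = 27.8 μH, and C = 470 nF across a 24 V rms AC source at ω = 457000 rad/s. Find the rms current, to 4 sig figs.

2.222 A

X_L = ωL = 12.70 Ω
X_C = 1/(ωC) = 4.656 Ω
Net reactance X = X_L − X_C = 8.049 Ω
Z = 7.200 + j8.049 Ω
|Z| = √(7.200² + 8.049²) = 10.80 Ω
I = V/|Z| = 24/10.80 = 2.222 A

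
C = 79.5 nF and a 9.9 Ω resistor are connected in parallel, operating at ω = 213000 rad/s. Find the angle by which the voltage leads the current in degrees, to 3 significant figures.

X_C = 1/(ωC) = 59.1 Ω
Parallel: admittances add. Y = 1/R + jωC
Y = (0.101 + j0.0169) S
|Y| = 0.102 S → |Z| = 1/|Y| = 9.76 Ω, ∠Z = −∠Y = -9.52°

-9.52°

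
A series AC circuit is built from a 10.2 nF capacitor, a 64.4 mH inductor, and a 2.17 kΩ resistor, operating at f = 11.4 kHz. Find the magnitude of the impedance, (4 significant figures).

ω = 2πf = 71630 rad/s
X_L = ωL = 4613 Ω
X_C = 1/(ωC) = 1369 Ω
Net reactance X = X_L − X_C = 3244 Ω
Z = 2170 + j3244 Ω
|Z| = √(2170² + 3244²) = 3903 Ω

3903 Ω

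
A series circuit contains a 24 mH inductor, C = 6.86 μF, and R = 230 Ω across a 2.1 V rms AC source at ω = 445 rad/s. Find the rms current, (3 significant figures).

5.36 mA

X_L = ωL = 10.7 Ω
X_C = 1/(ωC) = 328 Ω
Net reactance X = X_L − X_C = -317 Ω
Z = 230 − j317 Ω
|Z| = √(230² + 317²) = 392 Ω
I = V/|Z| = 2.1/392 = 5.36 mA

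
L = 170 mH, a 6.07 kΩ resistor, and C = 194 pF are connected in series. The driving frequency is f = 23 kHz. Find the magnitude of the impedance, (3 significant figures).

12700 Ω

ω = 2πf = 144500 rad/s
X_L = ωL = 24600 Ω
X_C = 1/(ωC) = 35700 Ω
Net reactance X = X_L − X_C = -11100 Ω
Z = 6070 − j11100 Ω
|Z| = √(6070² + 11100²) = 12700 Ω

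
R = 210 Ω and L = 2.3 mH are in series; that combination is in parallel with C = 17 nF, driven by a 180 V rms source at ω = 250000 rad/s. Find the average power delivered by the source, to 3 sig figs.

18.2 W

X_L = ωL = 575 Ω
X_C = 1/(ωC) = 235 Ω
Branch 1 (R+jX_L): Z₁ = 210 + j575 Ω, |Z₁| = 612 Ω
Branch 2 (−jX_C): Z₂ = −j235 Ω
Parallel: Z = Z₁Z₂/(Z₁+Z₂), |Z| = 361 Ω, ∠Z = -78.3°
I = V/|Z| = 499 mA
P = VI cos φ = 180 × 0.499 × cos(-78.3°) = 18.2 W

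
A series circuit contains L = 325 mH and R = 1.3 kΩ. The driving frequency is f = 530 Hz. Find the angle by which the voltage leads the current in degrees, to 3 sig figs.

39.8°

ω = 2πf = 3330 rad/s
X_L = ωL = 1080 Ω
Z = 1300 + j1080 Ω
|Z| = √(1300² + 1080²) = 1690 Ω
∠Z = arctan(1080/1300) = 39.8°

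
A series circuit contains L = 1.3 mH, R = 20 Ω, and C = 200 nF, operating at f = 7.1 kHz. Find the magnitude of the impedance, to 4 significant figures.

57.67 Ω

ω = 2πf = 44610 rad/s
X_L = ωL = 57.99 Ω
X_C = 1/(ωC) = 112.1 Ω
Net reactance X = X_L − X_C = -54.09 Ω
Z = 20.00 − j54.09 Ω
|Z| = √(20.00² + 54.09²) = 57.67 Ω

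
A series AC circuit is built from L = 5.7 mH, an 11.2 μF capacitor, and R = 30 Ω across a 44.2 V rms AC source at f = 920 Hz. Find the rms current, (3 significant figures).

ω = 2πf = 5781 rad/s
X_L = ωL = 32.9 Ω
X_C = 1/(ωC) = 15.4 Ω
Net reactance X = X_L − X_C = 17.5 Ω
Z = 30.0 + j17.5 Ω
|Z| = √(30.0² + 17.5²) = 34.7 Ω
I = V/|Z| = 44.2/34.7 = 1.27 A

1.27 A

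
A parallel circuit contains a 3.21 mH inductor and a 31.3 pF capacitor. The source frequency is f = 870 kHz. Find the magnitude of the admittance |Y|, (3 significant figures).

ω = 2πf = 5.466e+06 rad/s
X_L = ωL = 17500 Ω
X_C = 1/(ωC) = 5840 Ω
Parallel: admittances add. Y = 1/(jωL) + jωC
Y = (0 + j0.000114) S
|Y| = 0.000114 S → |Z| = 1/|Y| = 8760 Ω, ∠Z = −∠Y = -90.0°

114 μS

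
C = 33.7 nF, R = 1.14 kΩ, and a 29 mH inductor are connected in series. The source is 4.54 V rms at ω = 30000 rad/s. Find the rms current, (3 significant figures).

3.96 mA

X_L = ωL = 870 Ω
X_C = 1/(ωC) = 989 Ω
Net reactance X = X_L − X_C = -119 Ω
Z = 1140 − j119 Ω
|Z| = √(1140² + 119²) = 1150 Ω
I = V/|Z| = 4.54/1150 = 3.96 mA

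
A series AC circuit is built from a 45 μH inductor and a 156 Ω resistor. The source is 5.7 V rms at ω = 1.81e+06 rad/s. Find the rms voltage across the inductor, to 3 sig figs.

2.64 V

X_L = ωL = 81.5 Ω
Z = 156 + j81.5 Ω
|Z| = √(156² + 81.5²) = 176 Ω
I = V/|Z| = 32.4 mA
V_L = I·|Z_L| = 0.0324 × 81.5 = 2.64 V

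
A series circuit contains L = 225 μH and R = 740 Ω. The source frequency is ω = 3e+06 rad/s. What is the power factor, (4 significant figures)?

0.7388

X_L = ωL = 675.0 Ω
Z = 740.0 + j675.0 Ω
|Z| = √(740.0² + 675.0²) = 1002 Ω
∠Z = arctan(675.0/740.0) = 42.37°
cos φ = cos(42.37°) = 0.7388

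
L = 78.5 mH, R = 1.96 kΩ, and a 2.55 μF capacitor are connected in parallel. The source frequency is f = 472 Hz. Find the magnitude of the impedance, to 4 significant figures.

302.4 Ω

ω = 2πf = 2966 rad/s
X_L = ωL = 232.8 Ω
X_C = 1/(ωC) = 132.2 Ω
Parallel: admittances add. Y = 1/R + 1/(jωL) + jωC
Y = (0.0005102 + j0.003267) S
|Y| = 0.003307 S → |Z| = 1/|Y| = 302.4 Ω, ∠Z = −∠Y = -81.12°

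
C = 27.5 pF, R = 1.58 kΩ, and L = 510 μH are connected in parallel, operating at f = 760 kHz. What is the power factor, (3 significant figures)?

0.915

ω = 2πf = 4.775e+06 rad/s
X_L = ωL = 2440 Ω
X_C = 1/(ωC) = 7620 Ω
Parallel: admittances add. Y = 1/R + 1/(jωL) + jωC
Y = (0.000633 − j0.000279) S
|Y| = 0.000692 S → |Z| = 1/|Y| = 1450 Ω, ∠Z = −∠Y = 23.8°
cos φ = cos(23.8°) = 0.915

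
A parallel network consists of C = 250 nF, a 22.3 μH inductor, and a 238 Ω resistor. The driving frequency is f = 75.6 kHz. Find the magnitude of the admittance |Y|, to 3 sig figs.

ω = 2πf = 475000 rad/s
X_L = ωL = 10.6 Ω
X_C = 1/(ωC) = 8.42 Ω
Parallel: admittances add. Y = 1/R + 1/(jωL) + jωC
Y = (0.00420 + j0.0243) S
|Y| = 0.0247 S → |Z| = 1/|Y| = 40.5 Ω, ∠Z = −∠Y = -80.2°

24.7 mS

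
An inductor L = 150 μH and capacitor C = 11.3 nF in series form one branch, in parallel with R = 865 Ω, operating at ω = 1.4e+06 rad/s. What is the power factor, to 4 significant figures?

0.1673

X_L = ωL = 210.0 Ω
X_C = 1/(ωC) = 63.21 Ω
Branch 1: Z₁ = R = 865.0 Ω
Branch 2 (series LC): Z₂ = j(X_L − X_C) = j146.8 Ω
Parallel: Z = Z₁Z₂/(Z₁+Z₂), |Z| = 144.7 Ω, ∠Z = 80.37°
cos φ = cos(80.37°) = 0.1673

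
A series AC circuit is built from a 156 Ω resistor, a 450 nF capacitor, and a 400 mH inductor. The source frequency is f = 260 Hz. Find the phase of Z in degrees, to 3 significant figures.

-77.6°

ω = 2πf = 1634 rad/s
X_L = ωL = 653 Ω
X_C = 1/(ωC) = 1360 Ω
Net reactance X = X_L − X_C = -707 Ω
Z = 156 − j707 Ω
|Z| = √(156² + 707²) = 724 Ω
∠Z = arctan(-707/156) = -77.6°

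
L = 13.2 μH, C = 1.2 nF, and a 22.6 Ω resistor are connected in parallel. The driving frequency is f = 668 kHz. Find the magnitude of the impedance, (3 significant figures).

21.7 Ω

ω = 2πf = 4.197e+06 rad/s
X_L = ωL = 55.4 Ω
X_C = 1/(ωC) = 199 Ω
Parallel: admittances add. Y = 1/R + 1/(jωL) + jωC
Y = (0.0442 − j0.0130) S
|Y| = 0.0461 S → |Z| = 1/|Y| = 21.7 Ω, ∠Z = −∠Y = 16.4°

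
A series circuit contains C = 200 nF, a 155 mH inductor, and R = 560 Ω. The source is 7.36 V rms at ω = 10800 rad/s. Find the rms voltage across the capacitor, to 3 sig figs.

X_L = ωL = 1670 Ω
X_C = 1/(ωC) = 463 Ω
Net reactance X = X_L − X_C = 1210 Ω
Z = 560 + j1210 Ω
|Z| = √(560² + 1210²) = 1330 Ω
I = V/|Z| = 5.52 mA
V_C = I·|Z_C| = 0.00552 × 463 = 2.55 V

2.55 V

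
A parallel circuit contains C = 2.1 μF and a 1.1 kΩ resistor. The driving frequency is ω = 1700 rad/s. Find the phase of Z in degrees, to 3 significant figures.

X_C = 1/(ωC) = 280 Ω
Parallel: admittances add. Y = 1/R + jωC
Y = (0.000909 + j0.00357) S
|Y| = 0.00368 S → |Z| = 1/|Y| = 271 Ω, ∠Z = −∠Y = -75.7°

-75.7°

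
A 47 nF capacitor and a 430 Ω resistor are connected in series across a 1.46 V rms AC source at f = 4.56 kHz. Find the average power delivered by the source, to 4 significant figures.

ω = 2πf = 28650 rad/s
X_C = 1/(ωC) = 742.6 Ω
Z = 430.0 − j742.6 Ω
|Z| = √(430.0² + 742.6²) = 858.1 Ω
∠Z = arctan(-742.6/430.0) = -59.93°
I = V/|Z| = 1.701 mA
P = VI cos φ = 1.46 × 0.001701 × cos(-59.93°) = 1.245 mW

1.245 mW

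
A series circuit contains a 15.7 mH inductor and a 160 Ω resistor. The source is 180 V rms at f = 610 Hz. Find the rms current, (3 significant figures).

ω = 2πf = 3833 rad/s
X_L = ωL = 60.2 Ω
Z = 160 + j60.2 Ω
|Z| = √(160² + 60.2²) = 171 Ω
I = V/|Z| = 180/171 = 1.05 A

1.05 A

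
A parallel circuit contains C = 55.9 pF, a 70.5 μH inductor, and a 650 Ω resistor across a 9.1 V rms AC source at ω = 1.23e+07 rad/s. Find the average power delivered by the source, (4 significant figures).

X_L = ωL = 867.2 Ω
X_C = 1/(ωC) = 1454 Ω
Parallel: admittances add. Y = 1/R + 1/(jωL) + jωC
Y = (0.001538 − j0.0004656) S
|Y| = 0.001607 S → |Z| = 1/|Y| = 622.1 Ω, ∠Z = −∠Y = 16.84°
I = V/|Z| = 14.63 mA
P = VI cos φ = 9.1 × 0.01463 × cos(16.84°) = 127.4 mW

127.4 mW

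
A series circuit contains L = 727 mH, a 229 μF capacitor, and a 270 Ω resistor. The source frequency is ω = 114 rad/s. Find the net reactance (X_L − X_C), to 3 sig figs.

44.6 Ω

X_L = ωL = 82.9 Ω
X_C = 1/(ωC) = 38.3 Ω
X = 82.9 − 38.3 = 44.6 Ω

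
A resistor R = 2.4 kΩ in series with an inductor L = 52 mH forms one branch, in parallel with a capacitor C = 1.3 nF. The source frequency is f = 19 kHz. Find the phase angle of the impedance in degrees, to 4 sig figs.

-15.53°

ω = 2πf = 119400 rad/s
X_L = ωL = 6208 Ω
X_C = 1/(ωC) = 6444 Ω
Branch 1 (R+jX_L): Z₁ = 2400 + j6208 Ω, |Z₁| = 6656 Ω
Branch 2 (−jX_C): Z₂ = −j6444 Ω
Parallel: Z = Z₁Z₂/(Z₁+Z₂), |Z| = 17780 Ω, ∠Z = -15.53°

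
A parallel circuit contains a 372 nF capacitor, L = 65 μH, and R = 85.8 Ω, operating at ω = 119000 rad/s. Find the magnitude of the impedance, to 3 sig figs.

11.7 Ω

X_L = ωL = 7.73 Ω
X_C = 1/(ωC) = 22.6 Ω
Parallel: admittances add. Y = 1/R + 1/(jωL) + jωC
Y = (0.0117 − j0.0850) S
|Y| = 0.0858 S → |Z| = 1/|Y| = 11.7 Ω, ∠Z = −∠Y = 82.2°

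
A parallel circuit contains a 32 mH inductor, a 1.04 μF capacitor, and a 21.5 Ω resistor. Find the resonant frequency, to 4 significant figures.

872.4 Hz

ω₀ = 1/√(LC) = 1/√(0.032 × 1.04e-06) = 5482 rad/s
f₀ = ω₀/(2π) = 872.4 Hz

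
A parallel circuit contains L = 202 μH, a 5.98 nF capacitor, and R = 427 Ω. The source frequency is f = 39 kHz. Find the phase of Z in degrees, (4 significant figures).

82.88°

ω = 2πf = 245000 rad/s
X_L = ωL = 49.50 Ω
X_C = 1/(ωC) = 682.4 Ω
Parallel: admittances add. Y = 1/R + 1/(jωL) + jωC
Y = (0.002342 − j0.01874) S
|Y| = 0.01888 S → |Z| = 1/|Y| = 52.96 Ω, ∠Z = −∠Y = 82.88°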